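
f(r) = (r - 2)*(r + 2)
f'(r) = 2*r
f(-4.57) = 16.88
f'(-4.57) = -9.14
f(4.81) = 19.14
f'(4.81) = 9.62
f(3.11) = 5.67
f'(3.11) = 6.22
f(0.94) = -3.12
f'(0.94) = 1.88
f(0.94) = -3.12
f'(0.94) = 1.88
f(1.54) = -1.63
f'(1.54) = 3.08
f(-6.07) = 32.84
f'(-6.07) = -12.14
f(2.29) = 1.24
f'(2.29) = 4.58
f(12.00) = 140.00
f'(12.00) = 24.00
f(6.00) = 32.00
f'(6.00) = 12.00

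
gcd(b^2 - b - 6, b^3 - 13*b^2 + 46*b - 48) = b - 3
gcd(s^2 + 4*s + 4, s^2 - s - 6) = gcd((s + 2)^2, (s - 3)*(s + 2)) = s + 2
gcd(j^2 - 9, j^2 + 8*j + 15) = j + 3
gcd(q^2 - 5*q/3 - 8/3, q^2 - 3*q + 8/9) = q - 8/3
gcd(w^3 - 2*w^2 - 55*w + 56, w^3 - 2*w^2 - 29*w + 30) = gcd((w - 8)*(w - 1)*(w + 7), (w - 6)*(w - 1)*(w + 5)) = w - 1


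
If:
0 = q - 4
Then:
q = 4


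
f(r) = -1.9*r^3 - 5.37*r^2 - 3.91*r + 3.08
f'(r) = -5.7*r^2 - 10.74*r - 3.91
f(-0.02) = 3.16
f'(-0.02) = -3.70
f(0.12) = 2.53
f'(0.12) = -5.28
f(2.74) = -87.03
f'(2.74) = -76.13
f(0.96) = -7.30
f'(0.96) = -19.47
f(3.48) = -155.63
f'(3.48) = -110.31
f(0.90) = -6.17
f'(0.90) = -18.19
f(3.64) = -173.94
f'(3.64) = -118.53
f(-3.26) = 24.58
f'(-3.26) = -29.47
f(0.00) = 3.08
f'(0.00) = -3.91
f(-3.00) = 17.78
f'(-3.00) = -22.99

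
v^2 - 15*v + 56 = (v - 8)*(v - 7)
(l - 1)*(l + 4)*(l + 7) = l^3 + 10*l^2 + 17*l - 28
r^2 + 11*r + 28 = (r + 4)*(r + 7)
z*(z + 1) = z^2 + z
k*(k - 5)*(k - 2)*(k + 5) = k^4 - 2*k^3 - 25*k^2 + 50*k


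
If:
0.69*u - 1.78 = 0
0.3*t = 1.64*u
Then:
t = 14.10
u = 2.58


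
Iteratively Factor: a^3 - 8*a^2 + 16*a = (a - 4)*(a^2 - 4*a) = a*(a - 4)*(a - 4)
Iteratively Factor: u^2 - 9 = (u + 3)*(u - 3)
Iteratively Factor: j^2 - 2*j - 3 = (j + 1)*(j - 3)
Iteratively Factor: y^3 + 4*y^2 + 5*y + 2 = (y + 1)*(y^2 + 3*y + 2) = (y + 1)*(y + 2)*(y + 1)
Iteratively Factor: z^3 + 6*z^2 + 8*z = (z)*(z^2 + 6*z + 8) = z*(z + 2)*(z + 4)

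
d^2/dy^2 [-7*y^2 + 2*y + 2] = -14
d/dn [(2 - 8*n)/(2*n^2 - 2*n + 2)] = (-4*n^2 + 4*n + (2*n - 1)*(4*n - 1) - 4)/(n^2 - n + 1)^2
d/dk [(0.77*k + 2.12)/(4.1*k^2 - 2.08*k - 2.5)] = (-3.157*k^2 - 17.384*k + 2.4846)/(16.81*k^4 - 17.056*k^3 - 16.1736*k^2 + 10.4*k + 6.25)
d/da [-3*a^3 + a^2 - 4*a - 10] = -9*a^2 + 2*a - 4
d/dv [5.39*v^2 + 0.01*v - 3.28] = 10.78*v + 0.01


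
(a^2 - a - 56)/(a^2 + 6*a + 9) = (a^2 - a - 56)/(a^2 + 6*a + 9)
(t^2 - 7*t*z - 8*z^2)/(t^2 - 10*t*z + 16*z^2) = (-t - z)/(-t + 2*z)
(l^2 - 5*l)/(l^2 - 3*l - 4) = l*(5 - l)/(-l^2 + 3*l + 4)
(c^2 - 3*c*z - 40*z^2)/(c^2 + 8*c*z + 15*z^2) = (c - 8*z)/(c + 3*z)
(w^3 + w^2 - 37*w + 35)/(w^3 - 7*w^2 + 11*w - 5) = (w + 7)/(w - 1)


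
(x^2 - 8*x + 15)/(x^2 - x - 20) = (x - 3)/(x + 4)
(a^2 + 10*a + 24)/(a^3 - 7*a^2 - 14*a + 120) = (a + 6)/(a^2 - 11*a + 30)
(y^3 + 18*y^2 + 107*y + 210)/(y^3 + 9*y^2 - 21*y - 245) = (y^2 + 11*y + 30)/(y^2 + 2*y - 35)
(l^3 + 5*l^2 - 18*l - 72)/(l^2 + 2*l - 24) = l + 3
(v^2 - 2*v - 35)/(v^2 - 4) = (v^2 - 2*v - 35)/(v^2 - 4)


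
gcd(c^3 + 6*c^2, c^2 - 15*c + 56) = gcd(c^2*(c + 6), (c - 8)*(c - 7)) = 1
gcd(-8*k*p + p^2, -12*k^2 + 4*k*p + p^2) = 1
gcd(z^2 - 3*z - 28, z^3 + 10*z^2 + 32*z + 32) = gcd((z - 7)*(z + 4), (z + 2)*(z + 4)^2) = z + 4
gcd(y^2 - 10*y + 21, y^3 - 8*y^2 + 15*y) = y - 3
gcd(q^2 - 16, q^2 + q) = 1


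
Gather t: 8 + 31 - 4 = 35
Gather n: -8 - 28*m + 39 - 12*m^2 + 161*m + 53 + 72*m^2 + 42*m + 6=60*m^2 + 175*m + 90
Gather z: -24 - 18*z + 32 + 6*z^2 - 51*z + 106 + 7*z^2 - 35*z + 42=13*z^2 - 104*z + 156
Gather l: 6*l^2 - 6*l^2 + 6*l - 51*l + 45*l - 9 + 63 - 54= 0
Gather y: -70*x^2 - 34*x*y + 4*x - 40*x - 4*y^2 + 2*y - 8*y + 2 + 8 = -70*x^2 - 36*x - 4*y^2 + y*(-34*x - 6) + 10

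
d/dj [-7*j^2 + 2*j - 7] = 2 - 14*j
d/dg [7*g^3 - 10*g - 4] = 21*g^2 - 10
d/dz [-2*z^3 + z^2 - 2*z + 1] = -6*z^2 + 2*z - 2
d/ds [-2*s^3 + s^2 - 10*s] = -6*s^2 + 2*s - 10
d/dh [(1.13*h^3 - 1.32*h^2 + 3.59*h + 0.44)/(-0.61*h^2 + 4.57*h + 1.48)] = (-0.6893*h^4 + 10.3282*h^3 + 1.1747*h^2 - 3.3704*h + 3.3024)/(0.3721*h^4 - 5.5754*h^3 + 19.0793*h^2 + 13.5272*h + 2.1904)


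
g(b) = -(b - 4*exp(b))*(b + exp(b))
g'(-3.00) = 5.72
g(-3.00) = -9.44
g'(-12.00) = 24.00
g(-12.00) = -144.00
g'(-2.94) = 5.59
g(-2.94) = -9.10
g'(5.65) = 652233.42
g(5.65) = 328073.37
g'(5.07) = 205580.16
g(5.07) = 103741.20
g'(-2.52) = 4.72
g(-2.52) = -6.93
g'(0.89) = 59.47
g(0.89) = 29.43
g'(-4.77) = 9.44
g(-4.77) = -22.87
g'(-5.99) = 11.94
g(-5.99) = -35.93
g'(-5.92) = 11.80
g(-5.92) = -35.09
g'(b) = -(1 - 4*exp(b))*(b + exp(b)) - (b - 4*exp(b))*(exp(b) + 1) = 3*b*exp(b) - 2*b + 8*exp(2*b) + 3*exp(b)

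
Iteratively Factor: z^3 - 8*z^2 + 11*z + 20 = (z + 1)*(z^2 - 9*z + 20) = (z - 4)*(z + 1)*(z - 5)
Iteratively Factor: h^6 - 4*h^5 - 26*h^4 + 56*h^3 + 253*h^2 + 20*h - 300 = (h - 5)*(h^5 + h^4 - 21*h^3 - 49*h^2 + 8*h + 60) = (h - 5)^2*(h^4 + 6*h^3 + 9*h^2 - 4*h - 12) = (h - 5)^2*(h + 2)*(h^3 + 4*h^2 + h - 6) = (h - 5)^2*(h + 2)*(h + 3)*(h^2 + h - 2) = (h - 5)^2*(h - 1)*(h + 2)*(h + 3)*(h + 2)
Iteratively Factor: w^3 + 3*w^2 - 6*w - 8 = (w + 4)*(w^2 - w - 2) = (w - 2)*(w + 4)*(w + 1)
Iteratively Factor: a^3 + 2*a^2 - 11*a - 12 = (a + 4)*(a^2 - 2*a - 3) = (a + 1)*(a + 4)*(a - 3)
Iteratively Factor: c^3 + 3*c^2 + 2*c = (c + 2)*(c^2 + c) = c*(c + 2)*(c + 1)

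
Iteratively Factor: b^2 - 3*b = (b)*(b - 3)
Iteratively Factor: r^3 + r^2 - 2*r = (r + 2)*(r^2 - r) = r*(r + 2)*(r - 1)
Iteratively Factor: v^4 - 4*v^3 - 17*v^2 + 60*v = (v - 3)*(v^3 - v^2 - 20*v) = v*(v - 3)*(v^2 - v - 20) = v*(v - 5)*(v - 3)*(v + 4)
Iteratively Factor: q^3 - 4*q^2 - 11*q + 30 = (q - 2)*(q^2 - 2*q - 15) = (q - 2)*(q + 3)*(q - 5)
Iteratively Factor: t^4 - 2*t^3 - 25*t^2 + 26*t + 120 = (t - 3)*(t^3 + t^2 - 22*t - 40) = (t - 5)*(t - 3)*(t^2 + 6*t + 8) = (t - 5)*(t - 3)*(t + 2)*(t + 4)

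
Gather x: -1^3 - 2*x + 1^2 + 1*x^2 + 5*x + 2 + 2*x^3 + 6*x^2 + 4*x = 2*x^3 + 7*x^2 + 7*x + 2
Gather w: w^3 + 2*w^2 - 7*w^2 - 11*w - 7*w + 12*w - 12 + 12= w^3 - 5*w^2 - 6*w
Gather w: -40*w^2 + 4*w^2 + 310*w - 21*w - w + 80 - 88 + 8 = -36*w^2 + 288*w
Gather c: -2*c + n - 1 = -2*c + n - 1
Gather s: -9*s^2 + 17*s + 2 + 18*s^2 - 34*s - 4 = 9*s^2 - 17*s - 2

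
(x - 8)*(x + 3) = x^2 - 5*x - 24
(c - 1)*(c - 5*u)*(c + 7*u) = c^3 + 2*c^2*u - c^2 - 35*c*u^2 - 2*c*u + 35*u^2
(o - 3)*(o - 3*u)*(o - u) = o^3 - 4*o^2*u - 3*o^2 + 3*o*u^2 + 12*o*u - 9*u^2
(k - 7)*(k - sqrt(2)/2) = k^2 - 7*k - sqrt(2)*k/2 + 7*sqrt(2)/2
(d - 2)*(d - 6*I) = d^2 - 2*d - 6*I*d + 12*I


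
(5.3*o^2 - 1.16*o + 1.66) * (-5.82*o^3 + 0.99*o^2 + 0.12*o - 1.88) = -30.846*o^5 + 11.9982*o^4 - 10.1736*o^3 - 8.4598*o^2 + 2.38*o - 3.1208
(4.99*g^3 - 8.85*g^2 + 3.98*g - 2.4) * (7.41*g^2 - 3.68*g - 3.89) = 36.9759*g^5 - 83.9417*g^4 + 42.6487*g^3 + 1.9961*g^2 - 6.6502*g + 9.336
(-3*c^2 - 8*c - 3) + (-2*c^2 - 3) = -5*c^2 - 8*c - 6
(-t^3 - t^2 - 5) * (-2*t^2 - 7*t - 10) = 2*t^5 + 9*t^4 + 17*t^3 + 20*t^2 + 35*t + 50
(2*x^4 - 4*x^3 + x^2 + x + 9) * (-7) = -14*x^4 + 28*x^3 - 7*x^2 - 7*x - 63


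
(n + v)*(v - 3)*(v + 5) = n*v^2 + 2*n*v - 15*n + v^3 + 2*v^2 - 15*v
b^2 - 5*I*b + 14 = (b - 7*I)*(b + 2*I)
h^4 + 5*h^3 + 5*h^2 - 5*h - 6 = (h - 1)*(h + 1)*(h + 2)*(h + 3)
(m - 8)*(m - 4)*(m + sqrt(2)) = m^3 - 12*m^2 + sqrt(2)*m^2 - 12*sqrt(2)*m + 32*m + 32*sqrt(2)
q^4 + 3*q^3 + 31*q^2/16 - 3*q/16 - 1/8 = (q - 1/4)*(q + 1/4)*(q + 1)*(q + 2)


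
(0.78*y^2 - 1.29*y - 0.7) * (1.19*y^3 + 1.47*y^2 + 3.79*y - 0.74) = 0.9282*y^5 - 0.3885*y^4 + 0.2269*y^3 - 6.4953*y^2 - 1.6984*y + 0.518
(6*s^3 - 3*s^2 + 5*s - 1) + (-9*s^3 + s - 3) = -3*s^3 - 3*s^2 + 6*s - 4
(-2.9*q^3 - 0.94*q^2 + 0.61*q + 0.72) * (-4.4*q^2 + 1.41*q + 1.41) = 12.76*q^5 + 0.0470000000000006*q^4 - 8.0984*q^3 - 3.6333*q^2 + 1.8753*q + 1.0152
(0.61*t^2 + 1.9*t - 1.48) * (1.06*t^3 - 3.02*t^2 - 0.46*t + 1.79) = 0.6466*t^5 + 0.1718*t^4 - 7.5874*t^3 + 4.6875*t^2 + 4.0818*t - 2.6492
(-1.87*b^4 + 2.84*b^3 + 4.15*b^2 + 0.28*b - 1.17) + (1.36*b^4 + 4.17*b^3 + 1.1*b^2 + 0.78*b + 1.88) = -0.51*b^4 + 7.01*b^3 + 5.25*b^2 + 1.06*b + 0.71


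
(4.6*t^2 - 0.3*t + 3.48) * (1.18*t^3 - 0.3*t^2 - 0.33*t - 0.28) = 5.428*t^5 - 1.734*t^4 + 2.6784*t^3 - 2.233*t^2 - 1.0644*t - 0.9744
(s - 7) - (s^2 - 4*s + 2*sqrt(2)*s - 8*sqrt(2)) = -s^2 - 2*sqrt(2)*s + 5*s - 7 + 8*sqrt(2)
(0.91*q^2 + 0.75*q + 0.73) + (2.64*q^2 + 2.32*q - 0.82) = 3.55*q^2 + 3.07*q - 0.09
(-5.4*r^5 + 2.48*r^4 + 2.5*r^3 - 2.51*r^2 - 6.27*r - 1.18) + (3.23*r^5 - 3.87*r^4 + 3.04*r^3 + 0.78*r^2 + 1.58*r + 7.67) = -2.17*r^5 - 1.39*r^4 + 5.54*r^3 - 1.73*r^2 - 4.69*r + 6.49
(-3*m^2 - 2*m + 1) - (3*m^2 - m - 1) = -6*m^2 - m + 2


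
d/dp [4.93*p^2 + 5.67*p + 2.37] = 9.86*p + 5.67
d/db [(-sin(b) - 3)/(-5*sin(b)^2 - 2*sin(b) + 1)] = (-30*sin(b) + 5*cos(b)^2 - 12)*cos(b)/(5*sin(b)^2 + 2*sin(b) - 1)^2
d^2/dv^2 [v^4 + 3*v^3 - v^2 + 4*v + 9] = 12*v^2 + 18*v - 2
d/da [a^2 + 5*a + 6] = 2*a + 5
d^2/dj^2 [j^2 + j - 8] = 2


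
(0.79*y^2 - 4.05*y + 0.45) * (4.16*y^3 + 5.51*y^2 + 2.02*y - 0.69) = 3.2864*y^5 - 12.4951*y^4 - 18.8477*y^3 - 6.2466*y^2 + 3.7035*y - 0.3105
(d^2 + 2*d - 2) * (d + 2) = d^3 + 4*d^2 + 2*d - 4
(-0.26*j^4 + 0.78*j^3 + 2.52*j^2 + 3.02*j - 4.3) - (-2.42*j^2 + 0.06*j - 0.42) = -0.26*j^4 + 0.78*j^3 + 4.94*j^2 + 2.96*j - 3.88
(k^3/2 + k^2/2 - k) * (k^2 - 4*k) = k^5/2 - 3*k^4/2 - 3*k^3 + 4*k^2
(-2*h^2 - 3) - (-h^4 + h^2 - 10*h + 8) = h^4 - 3*h^2 + 10*h - 11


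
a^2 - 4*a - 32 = (a - 8)*(a + 4)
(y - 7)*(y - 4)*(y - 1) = y^3 - 12*y^2 + 39*y - 28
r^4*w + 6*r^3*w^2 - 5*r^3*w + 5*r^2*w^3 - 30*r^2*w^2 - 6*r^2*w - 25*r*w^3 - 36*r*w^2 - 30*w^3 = (r - 6)*(r + w)*(r + 5*w)*(r*w + w)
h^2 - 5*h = h*(h - 5)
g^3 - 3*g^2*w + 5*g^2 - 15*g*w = g*(g + 5)*(g - 3*w)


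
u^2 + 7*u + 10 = (u + 2)*(u + 5)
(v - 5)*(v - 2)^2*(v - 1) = v^4 - 10*v^3 + 33*v^2 - 44*v + 20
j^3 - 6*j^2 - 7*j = j*(j - 7)*(j + 1)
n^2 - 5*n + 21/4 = (n - 7/2)*(n - 3/2)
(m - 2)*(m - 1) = m^2 - 3*m + 2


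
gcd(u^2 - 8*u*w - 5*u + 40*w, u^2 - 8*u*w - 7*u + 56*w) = u - 8*w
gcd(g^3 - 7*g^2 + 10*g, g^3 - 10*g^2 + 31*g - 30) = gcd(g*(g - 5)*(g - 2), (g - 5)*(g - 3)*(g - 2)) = g^2 - 7*g + 10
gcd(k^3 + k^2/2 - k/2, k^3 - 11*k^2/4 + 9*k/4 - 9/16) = k - 1/2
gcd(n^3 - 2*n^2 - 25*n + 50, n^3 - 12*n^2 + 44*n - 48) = n - 2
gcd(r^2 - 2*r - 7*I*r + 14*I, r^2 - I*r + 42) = r - 7*I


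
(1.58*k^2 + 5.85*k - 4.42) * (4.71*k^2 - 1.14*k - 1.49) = 7.4418*k^4 + 25.7523*k^3 - 29.8414*k^2 - 3.6777*k + 6.5858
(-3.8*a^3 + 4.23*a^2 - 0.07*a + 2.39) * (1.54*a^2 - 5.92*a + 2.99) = -5.852*a^5 + 29.0102*a^4 - 36.5114*a^3 + 16.7427*a^2 - 14.3581*a + 7.1461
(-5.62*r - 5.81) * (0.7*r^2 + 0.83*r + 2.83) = -3.934*r^3 - 8.7316*r^2 - 20.7269*r - 16.4423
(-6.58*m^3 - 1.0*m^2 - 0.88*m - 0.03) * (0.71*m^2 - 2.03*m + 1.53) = -4.6718*m^5 + 12.6474*m^4 - 8.6622*m^3 + 0.2351*m^2 - 1.2855*m - 0.0459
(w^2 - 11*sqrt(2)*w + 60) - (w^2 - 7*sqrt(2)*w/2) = -15*sqrt(2)*w/2 + 60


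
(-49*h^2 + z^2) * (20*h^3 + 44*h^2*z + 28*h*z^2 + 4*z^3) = -980*h^5 - 2156*h^4*z - 1352*h^3*z^2 - 152*h^2*z^3 + 28*h*z^4 + 4*z^5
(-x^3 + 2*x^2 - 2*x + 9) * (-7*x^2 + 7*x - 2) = 7*x^5 - 21*x^4 + 30*x^3 - 81*x^2 + 67*x - 18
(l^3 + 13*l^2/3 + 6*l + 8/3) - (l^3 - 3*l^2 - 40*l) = 22*l^2/3 + 46*l + 8/3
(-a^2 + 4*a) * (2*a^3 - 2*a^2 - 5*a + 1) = -2*a^5 + 10*a^4 - 3*a^3 - 21*a^2 + 4*a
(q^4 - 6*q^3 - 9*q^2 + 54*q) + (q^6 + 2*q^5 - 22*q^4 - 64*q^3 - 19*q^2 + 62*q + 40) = q^6 + 2*q^5 - 21*q^4 - 70*q^3 - 28*q^2 + 116*q + 40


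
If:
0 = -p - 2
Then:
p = -2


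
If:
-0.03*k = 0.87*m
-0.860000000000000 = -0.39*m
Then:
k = -63.95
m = 2.21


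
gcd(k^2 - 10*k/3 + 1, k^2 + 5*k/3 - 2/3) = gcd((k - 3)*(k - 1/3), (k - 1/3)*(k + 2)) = k - 1/3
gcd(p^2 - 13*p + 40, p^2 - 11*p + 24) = p - 8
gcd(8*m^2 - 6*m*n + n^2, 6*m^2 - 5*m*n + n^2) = 2*m - n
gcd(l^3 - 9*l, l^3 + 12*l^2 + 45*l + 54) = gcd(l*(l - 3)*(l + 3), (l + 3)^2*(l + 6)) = l + 3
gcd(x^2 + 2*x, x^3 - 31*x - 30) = 1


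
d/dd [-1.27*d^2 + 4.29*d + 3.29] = 4.29 - 2.54*d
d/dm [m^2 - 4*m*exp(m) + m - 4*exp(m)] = -4*m*exp(m) + 2*m - 8*exp(m) + 1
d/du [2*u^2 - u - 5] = 4*u - 1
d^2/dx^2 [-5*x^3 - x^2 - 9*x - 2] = -30*x - 2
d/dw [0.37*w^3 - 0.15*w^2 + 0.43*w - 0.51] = 1.11*w^2 - 0.3*w + 0.43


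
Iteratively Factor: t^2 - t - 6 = (t + 2)*(t - 3)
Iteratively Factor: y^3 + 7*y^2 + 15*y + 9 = (y + 1)*(y^2 + 6*y + 9) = (y + 1)*(y + 3)*(y + 3)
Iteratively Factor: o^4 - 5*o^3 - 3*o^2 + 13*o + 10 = (o - 2)*(o^3 - 3*o^2 - 9*o - 5) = (o - 2)*(o + 1)*(o^2 - 4*o - 5) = (o - 5)*(o - 2)*(o + 1)*(o + 1)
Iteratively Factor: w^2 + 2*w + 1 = (w + 1)*(w + 1)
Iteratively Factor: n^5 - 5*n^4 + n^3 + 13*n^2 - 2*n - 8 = (n - 2)*(n^4 - 3*n^3 - 5*n^2 + 3*n + 4) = (n - 2)*(n - 1)*(n^3 - 2*n^2 - 7*n - 4) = (n - 4)*(n - 2)*(n - 1)*(n^2 + 2*n + 1) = (n - 4)*(n - 2)*(n - 1)*(n + 1)*(n + 1)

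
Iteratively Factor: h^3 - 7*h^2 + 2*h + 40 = (h - 4)*(h^2 - 3*h - 10) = (h - 4)*(h + 2)*(h - 5)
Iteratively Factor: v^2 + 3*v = (v + 3)*(v)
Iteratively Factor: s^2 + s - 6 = (s - 2)*(s + 3)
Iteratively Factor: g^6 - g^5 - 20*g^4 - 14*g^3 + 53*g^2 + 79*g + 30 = (g + 1)*(g^5 - 2*g^4 - 18*g^3 + 4*g^2 + 49*g + 30) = (g + 1)^2*(g^4 - 3*g^3 - 15*g^2 + 19*g + 30) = (g + 1)^2*(g + 3)*(g^3 - 6*g^2 + 3*g + 10) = (g + 1)^3*(g + 3)*(g^2 - 7*g + 10) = (g - 2)*(g + 1)^3*(g + 3)*(g - 5)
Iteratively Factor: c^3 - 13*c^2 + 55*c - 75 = (c - 5)*(c^2 - 8*c + 15) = (c - 5)*(c - 3)*(c - 5)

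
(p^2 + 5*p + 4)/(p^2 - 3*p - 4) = (p + 4)/(p - 4)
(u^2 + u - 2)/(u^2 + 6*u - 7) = (u + 2)/(u + 7)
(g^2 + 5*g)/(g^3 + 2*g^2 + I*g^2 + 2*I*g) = (g + 5)/(g^2 + g*(2 + I) + 2*I)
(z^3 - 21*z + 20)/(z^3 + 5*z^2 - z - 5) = (z - 4)/(z + 1)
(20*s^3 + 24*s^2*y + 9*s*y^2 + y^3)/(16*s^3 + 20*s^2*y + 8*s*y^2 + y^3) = (5*s + y)/(4*s + y)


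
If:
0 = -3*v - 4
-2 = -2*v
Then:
No Solution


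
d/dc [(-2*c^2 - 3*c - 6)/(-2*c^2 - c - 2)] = 4*c*(-c - 4)/(4*c^4 + 4*c^3 + 9*c^2 + 4*c + 4)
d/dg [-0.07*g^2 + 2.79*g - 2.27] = 2.79 - 0.14*g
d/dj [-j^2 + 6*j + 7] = 6 - 2*j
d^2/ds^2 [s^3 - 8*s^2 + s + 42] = 6*s - 16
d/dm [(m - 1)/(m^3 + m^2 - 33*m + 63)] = 2*(-m^2 - 2*m - 5)/(m^5 + 5*m^4 - 50*m^3 - 90*m^2 + 945*m - 1323)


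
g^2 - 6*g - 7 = (g - 7)*(g + 1)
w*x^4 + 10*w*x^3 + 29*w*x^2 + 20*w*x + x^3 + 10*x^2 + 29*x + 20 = (x + 1)*(x + 4)*(x + 5)*(w*x + 1)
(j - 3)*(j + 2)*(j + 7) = j^3 + 6*j^2 - 13*j - 42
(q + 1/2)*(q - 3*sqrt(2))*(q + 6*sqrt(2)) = q^3 + q^2/2 + 3*sqrt(2)*q^2 - 36*q + 3*sqrt(2)*q/2 - 18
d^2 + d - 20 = (d - 4)*(d + 5)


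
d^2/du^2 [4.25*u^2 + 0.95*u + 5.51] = 8.50000000000000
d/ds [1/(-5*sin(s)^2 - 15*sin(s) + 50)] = (2*sin(s) + 3)*cos(s)/(5*(sin(s)^2 + 3*sin(s) - 10)^2)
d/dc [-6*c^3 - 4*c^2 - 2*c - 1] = -18*c^2 - 8*c - 2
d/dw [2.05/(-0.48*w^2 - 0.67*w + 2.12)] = (1.968*w + 1.3735)/(0.48*w^2 + 0.67*w - 2.12)^2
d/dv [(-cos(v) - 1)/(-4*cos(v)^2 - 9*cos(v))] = (4*sin(v) + 9*sin(v)/cos(v)^2 + 8*tan(v))/(4*cos(v) + 9)^2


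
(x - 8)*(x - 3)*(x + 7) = x^3 - 4*x^2 - 53*x + 168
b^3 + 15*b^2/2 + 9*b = b*(b + 3/2)*(b + 6)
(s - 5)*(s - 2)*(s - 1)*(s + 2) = s^4 - 6*s^3 + s^2 + 24*s - 20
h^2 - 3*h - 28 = (h - 7)*(h + 4)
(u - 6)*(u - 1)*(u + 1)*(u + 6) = u^4 - 37*u^2 + 36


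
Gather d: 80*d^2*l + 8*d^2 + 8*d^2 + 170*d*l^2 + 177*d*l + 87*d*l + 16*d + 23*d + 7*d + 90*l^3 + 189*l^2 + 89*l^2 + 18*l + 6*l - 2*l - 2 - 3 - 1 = d^2*(80*l + 16) + d*(170*l^2 + 264*l + 46) + 90*l^3 + 278*l^2 + 22*l - 6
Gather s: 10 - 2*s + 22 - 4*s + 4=36 - 6*s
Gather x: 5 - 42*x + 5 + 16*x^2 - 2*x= 16*x^2 - 44*x + 10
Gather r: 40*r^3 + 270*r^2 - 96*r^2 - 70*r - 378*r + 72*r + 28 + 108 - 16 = 40*r^3 + 174*r^2 - 376*r + 120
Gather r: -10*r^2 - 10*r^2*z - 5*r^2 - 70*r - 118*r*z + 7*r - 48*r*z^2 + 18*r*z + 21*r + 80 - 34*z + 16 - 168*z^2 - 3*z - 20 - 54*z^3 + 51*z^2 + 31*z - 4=r^2*(-10*z - 15) + r*(-48*z^2 - 100*z - 42) - 54*z^3 - 117*z^2 - 6*z + 72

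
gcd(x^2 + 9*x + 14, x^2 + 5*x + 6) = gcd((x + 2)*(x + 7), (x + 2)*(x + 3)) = x + 2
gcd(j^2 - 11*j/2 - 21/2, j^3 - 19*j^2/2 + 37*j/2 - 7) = j - 7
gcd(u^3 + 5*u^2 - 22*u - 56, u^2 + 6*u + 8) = u + 2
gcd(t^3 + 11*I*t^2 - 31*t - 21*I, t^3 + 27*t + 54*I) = t + 3*I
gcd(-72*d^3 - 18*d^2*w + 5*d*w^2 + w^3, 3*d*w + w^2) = 3*d + w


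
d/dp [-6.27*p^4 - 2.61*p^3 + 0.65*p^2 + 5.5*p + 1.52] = -25.08*p^3 - 7.83*p^2 + 1.3*p + 5.5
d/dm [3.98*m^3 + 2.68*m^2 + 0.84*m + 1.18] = 11.94*m^2 + 5.36*m + 0.84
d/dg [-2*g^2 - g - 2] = -4*g - 1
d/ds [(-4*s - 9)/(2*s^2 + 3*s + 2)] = (8*s^2 + 36*s + 19)/(4*s^4 + 12*s^3 + 17*s^2 + 12*s + 4)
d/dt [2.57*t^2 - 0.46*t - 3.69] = 5.14*t - 0.46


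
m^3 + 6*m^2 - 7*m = m*(m - 1)*(m + 7)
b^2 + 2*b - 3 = (b - 1)*(b + 3)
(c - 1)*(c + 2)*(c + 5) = c^3 + 6*c^2 + 3*c - 10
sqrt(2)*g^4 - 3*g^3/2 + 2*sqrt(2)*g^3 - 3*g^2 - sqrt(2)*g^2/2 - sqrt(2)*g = g*(g + 2)*(g - sqrt(2))*(sqrt(2)*g + 1/2)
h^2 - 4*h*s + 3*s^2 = (h - 3*s)*(h - s)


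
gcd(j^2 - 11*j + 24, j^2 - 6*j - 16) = j - 8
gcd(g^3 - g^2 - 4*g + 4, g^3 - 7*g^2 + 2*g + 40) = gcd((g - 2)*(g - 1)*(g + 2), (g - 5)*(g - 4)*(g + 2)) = g + 2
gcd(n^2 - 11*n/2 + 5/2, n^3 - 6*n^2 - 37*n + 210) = n - 5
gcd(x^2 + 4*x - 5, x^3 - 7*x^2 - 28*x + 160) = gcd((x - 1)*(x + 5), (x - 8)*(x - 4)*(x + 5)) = x + 5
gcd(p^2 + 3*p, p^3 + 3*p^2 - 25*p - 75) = p + 3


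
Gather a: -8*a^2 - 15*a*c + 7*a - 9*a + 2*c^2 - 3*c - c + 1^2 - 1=-8*a^2 + a*(-15*c - 2) + 2*c^2 - 4*c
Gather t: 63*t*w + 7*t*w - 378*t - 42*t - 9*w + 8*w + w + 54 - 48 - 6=t*(70*w - 420)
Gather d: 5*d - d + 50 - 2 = 4*d + 48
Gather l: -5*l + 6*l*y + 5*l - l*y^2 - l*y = l*(-y^2 + 5*y)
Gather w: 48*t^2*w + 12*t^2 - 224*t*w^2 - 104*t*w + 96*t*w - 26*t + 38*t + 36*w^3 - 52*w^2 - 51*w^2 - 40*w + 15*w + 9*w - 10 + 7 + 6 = 12*t^2 + 12*t + 36*w^3 + w^2*(-224*t - 103) + w*(48*t^2 - 8*t - 16) + 3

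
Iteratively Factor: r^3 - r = (r + 1)*(r^2 - r) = r*(r + 1)*(r - 1)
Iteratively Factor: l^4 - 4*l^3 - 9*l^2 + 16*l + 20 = (l - 2)*(l^3 - 2*l^2 - 13*l - 10) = (l - 2)*(l + 1)*(l^2 - 3*l - 10) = (l - 5)*(l - 2)*(l + 1)*(l + 2)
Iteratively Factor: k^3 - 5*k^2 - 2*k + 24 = (k + 2)*(k^2 - 7*k + 12) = (k - 4)*(k + 2)*(k - 3)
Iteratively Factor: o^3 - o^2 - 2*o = (o)*(o^2 - o - 2) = o*(o - 2)*(o + 1)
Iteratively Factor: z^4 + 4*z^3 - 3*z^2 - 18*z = (z)*(z^3 + 4*z^2 - 3*z - 18) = z*(z + 3)*(z^2 + z - 6) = z*(z + 3)^2*(z - 2)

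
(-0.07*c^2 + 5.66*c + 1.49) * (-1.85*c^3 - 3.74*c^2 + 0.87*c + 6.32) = 0.1295*c^5 - 10.2092*c^4 - 23.9858*c^3 - 1.0908*c^2 + 37.0675*c + 9.4168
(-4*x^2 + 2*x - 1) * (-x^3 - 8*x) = 4*x^5 - 2*x^4 + 33*x^3 - 16*x^2 + 8*x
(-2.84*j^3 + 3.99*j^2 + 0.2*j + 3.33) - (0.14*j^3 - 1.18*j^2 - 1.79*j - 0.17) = -2.98*j^3 + 5.17*j^2 + 1.99*j + 3.5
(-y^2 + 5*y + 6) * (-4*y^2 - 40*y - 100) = 4*y^4 + 20*y^3 - 124*y^2 - 740*y - 600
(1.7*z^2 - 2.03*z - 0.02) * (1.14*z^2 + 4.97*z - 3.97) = 1.938*z^4 + 6.1348*z^3 - 16.8609*z^2 + 7.9597*z + 0.0794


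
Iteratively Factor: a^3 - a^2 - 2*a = (a)*(a^2 - a - 2) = a*(a - 2)*(a + 1)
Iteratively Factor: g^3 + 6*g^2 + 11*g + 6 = (g + 1)*(g^2 + 5*g + 6) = (g + 1)*(g + 2)*(g + 3)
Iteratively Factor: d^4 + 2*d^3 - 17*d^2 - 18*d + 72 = (d - 3)*(d^3 + 5*d^2 - 2*d - 24) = (d - 3)*(d + 4)*(d^2 + d - 6) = (d - 3)*(d + 3)*(d + 4)*(d - 2)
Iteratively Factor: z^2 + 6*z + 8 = (z + 4)*(z + 2)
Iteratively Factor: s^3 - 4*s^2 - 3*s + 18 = (s - 3)*(s^2 - s - 6) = (s - 3)^2*(s + 2)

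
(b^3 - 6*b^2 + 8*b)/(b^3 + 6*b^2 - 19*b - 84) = b*(b - 2)/(b^2 + 10*b + 21)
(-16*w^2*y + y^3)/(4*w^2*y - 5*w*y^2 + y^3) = (4*w + y)/(-w + y)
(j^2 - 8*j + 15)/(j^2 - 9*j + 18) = (j - 5)/(j - 6)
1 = 1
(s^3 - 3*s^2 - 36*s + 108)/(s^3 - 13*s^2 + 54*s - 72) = (s + 6)/(s - 4)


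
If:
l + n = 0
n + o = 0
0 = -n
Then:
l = 0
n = 0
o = 0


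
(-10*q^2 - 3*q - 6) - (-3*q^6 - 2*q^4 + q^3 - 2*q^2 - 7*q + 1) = 3*q^6 + 2*q^4 - q^3 - 8*q^2 + 4*q - 7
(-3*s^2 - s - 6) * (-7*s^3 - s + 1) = 21*s^5 + 7*s^4 + 45*s^3 - 2*s^2 + 5*s - 6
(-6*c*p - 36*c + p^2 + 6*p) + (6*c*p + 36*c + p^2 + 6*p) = 2*p^2 + 12*p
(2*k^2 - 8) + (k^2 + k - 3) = 3*k^2 + k - 11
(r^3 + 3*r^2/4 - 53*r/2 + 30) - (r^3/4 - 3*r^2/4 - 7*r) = 3*r^3/4 + 3*r^2/2 - 39*r/2 + 30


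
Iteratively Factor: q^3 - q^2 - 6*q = (q)*(q^2 - q - 6) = q*(q + 2)*(q - 3)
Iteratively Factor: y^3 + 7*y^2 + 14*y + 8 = (y + 2)*(y^2 + 5*y + 4) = (y + 2)*(y + 4)*(y + 1)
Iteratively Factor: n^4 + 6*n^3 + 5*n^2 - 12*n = (n)*(n^3 + 6*n^2 + 5*n - 12) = n*(n - 1)*(n^2 + 7*n + 12) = n*(n - 1)*(n + 4)*(n + 3)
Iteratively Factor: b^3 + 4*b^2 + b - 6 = (b - 1)*(b^2 + 5*b + 6) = (b - 1)*(b + 3)*(b + 2)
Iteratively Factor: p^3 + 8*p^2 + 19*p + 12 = (p + 1)*(p^2 + 7*p + 12) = (p + 1)*(p + 3)*(p + 4)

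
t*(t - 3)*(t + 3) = t^3 - 9*t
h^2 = h^2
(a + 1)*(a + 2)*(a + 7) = a^3 + 10*a^2 + 23*a + 14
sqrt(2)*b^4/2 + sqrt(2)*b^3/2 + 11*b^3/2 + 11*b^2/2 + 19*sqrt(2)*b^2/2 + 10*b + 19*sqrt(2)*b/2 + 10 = (b + 1)*(b + 2*sqrt(2))*(b + 5*sqrt(2)/2)*(sqrt(2)*b/2 + 1)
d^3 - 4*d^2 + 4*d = d*(d - 2)^2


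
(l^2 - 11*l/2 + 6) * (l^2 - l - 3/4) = l^4 - 13*l^3/2 + 43*l^2/4 - 15*l/8 - 9/2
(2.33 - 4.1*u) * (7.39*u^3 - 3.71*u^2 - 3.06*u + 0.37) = -30.299*u^4 + 32.4297*u^3 + 3.9017*u^2 - 8.6468*u + 0.8621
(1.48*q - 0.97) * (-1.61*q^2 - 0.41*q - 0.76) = -2.3828*q^3 + 0.9549*q^2 - 0.7271*q + 0.7372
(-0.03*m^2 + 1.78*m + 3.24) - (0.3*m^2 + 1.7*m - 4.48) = -0.33*m^2 + 0.0800000000000001*m + 7.72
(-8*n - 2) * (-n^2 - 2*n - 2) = 8*n^3 + 18*n^2 + 20*n + 4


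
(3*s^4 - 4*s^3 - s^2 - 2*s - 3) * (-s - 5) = -3*s^5 - 11*s^4 + 21*s^3 + 7*s^2 + 13*s + 15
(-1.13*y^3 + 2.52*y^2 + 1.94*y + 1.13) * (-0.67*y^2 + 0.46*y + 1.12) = 0.7571*y^5 - 2.2082*y^4 - 1.4062*y^3 + 2.9577*y^2 + 2.6926*y + 1.2656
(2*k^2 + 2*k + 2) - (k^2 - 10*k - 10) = k^2 + 12*k + 12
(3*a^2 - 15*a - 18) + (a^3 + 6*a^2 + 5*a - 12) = a^3 + 9*a^2 - 10*a - 30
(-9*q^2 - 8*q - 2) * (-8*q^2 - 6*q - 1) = 72*q^4 + 118*q^3 + 73*q^2 + 20*q + 2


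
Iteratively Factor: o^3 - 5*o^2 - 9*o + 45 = (o + 3)*(o^2 - 8*o + 15) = (o - 3)*(o + 3)*(o - 5)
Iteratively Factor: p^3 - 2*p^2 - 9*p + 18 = (p - 3)*(p^2 + p - 6) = (p - 3)*(p + 3)*(p - 2)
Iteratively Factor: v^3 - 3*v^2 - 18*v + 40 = (v + 4)*(v^2 - 7*v + 10) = (v - 2)*(v + 4)*(v - 5)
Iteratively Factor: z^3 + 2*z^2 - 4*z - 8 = (z + 2)*(z^2 - 4) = (z + 2)^2*(z - 2)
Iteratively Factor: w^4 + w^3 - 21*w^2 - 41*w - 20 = (w + 4)*(w^3 - 3*w^2 - 9*w - 5) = (w + 1)*(w + 4)*(w^2 - 4*w - 5) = (w - 5)*(w + 1)*(w + 4)*(w + 1)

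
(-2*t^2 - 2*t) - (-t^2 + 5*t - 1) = -t^2 - 7*t + 1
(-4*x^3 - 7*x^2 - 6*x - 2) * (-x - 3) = 4*x^4 + 19*x^3 + 27*x^2 + 20*x + 6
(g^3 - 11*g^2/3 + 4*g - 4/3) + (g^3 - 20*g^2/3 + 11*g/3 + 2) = 2*g^3 - 31*g^2/3 + 23*g/3 + 2/3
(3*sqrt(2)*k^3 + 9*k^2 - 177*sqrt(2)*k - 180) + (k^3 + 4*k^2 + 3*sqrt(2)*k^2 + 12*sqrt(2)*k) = k^3 + 3*sqrt(2)*k^3 + 3*sqrt(2)*k^2 + 13*k^2 - 165*sqrt(2)*k - 180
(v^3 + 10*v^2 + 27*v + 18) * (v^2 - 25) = v^5 + 10*v^4 + 2*v^3 - 232*v^2 - 675*v - 450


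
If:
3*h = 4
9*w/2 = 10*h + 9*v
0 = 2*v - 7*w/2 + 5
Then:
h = 4/3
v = -29/27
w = 22/27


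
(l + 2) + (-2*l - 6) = -l - 4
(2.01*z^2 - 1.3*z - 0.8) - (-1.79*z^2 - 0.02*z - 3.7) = 3.8*z^2 - 1.28*z + 2.9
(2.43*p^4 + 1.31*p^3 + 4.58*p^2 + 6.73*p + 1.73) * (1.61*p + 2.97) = 3.9123*p^5 + 9.3262*p^4 + 11.2645*p^3 + 24.4379*p^2 + 22.7734*p + 5.1381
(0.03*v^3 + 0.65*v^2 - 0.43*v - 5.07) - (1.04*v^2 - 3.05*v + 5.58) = 0.03*v^3 - 0.39*v^2 + 2.62*v - 10.65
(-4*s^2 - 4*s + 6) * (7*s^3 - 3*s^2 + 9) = -28*s^5 - 16*s^4 + 54*s^3 - 54*s^2 - 36*s + 54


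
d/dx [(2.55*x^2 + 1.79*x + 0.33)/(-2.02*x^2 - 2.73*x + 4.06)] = (-3.3457*x^2 + 22.0392*x + 8.1683)/(4.0804*x^4 + 11.0292*x^3 - 8.9495*x^2 - 22.1676*x + 16.4836)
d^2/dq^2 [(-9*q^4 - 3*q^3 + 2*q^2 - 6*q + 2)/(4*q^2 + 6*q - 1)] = 2*(-144*q^6 - 648*q^5 - 864*q^4 + 168*q^3 + 120*q^2 + 63*q + 46)/(64*q^6 + 288*q^5 + 384*q^4 + 72*q^3 - 96*q^2 + 18*q - 1)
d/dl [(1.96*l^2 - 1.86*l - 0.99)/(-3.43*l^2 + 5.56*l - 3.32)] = (4.5178*l^2 - 19.8058*l + 11.6796)/(11.7649*l^4 - 38.1416*l^3 + 53.6888*l^2 - 36.9184*l + 11.0224)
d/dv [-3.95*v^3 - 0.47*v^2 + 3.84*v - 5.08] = -11.85*v^2 - 0.94*v + 3.84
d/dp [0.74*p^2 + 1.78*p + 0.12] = 1.48*p + 1.78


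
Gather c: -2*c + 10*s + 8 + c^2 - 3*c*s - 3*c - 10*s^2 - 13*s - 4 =c^2 + c*(-3*s - 5) - 10*s^2 - 3*s + 4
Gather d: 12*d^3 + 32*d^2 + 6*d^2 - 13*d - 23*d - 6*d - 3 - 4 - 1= 12*d^3 + 38*d^2 - 42*d - 8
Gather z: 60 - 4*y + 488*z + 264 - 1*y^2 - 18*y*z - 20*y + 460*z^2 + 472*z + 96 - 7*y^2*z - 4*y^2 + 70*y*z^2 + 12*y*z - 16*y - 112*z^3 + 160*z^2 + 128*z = -5*y^2 - 40*y - 112*z^3 + z^2*(70*y + 620) + z*(-7*y^2 - 6*y + 1088) + 420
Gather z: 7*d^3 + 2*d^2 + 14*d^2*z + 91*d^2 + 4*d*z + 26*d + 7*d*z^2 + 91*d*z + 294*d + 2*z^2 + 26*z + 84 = 7*d^3 + 93*d^2 + 320*d + z^2*(7*d + 2) + z*(14*d^2 + 95*d + 26) + 84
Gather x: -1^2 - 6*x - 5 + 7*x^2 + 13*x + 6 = 7*x^2 + 7*x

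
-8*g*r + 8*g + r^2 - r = (-8*g + r)*(r - 1)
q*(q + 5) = q^2 + 5*q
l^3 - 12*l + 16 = (l - 2)^2*(l + 4)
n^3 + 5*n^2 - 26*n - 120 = (n - 5)*(n + 4)*(n + 6)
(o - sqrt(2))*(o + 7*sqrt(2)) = o^2 + 6*sqrt(2)*o - 14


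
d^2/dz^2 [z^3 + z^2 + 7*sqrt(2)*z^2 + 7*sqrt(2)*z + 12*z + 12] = 6*z + 2 + 14*sqrt(2)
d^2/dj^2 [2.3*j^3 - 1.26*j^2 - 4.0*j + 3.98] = 13.8*j - 2.52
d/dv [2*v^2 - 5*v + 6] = 4*v - 5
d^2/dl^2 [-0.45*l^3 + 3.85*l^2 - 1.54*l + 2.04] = 7.7 - 2.7*l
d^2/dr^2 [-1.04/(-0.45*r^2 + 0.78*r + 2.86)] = (0.4212*r^2 - 0.73008*r - 1.04*(0.9*r - 0.78)*(1.8*r - 1.56) - 2.67696)/(-0.45*r^2 + 0.78*r + 2.86)^3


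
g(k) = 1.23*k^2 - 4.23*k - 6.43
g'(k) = 2.46*k - 4.23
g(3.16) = -7.51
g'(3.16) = 3.54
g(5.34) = 6.06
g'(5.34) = 8.91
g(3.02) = -7.99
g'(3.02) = 3.20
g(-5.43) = 52.81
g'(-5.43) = -17.59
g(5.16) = 4.49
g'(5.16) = 8.46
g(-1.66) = 3.98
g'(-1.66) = -8.31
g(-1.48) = 2.52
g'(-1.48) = -7.87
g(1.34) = -9.89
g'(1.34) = -0.93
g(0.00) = -6.43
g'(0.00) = -4.23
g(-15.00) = 333.77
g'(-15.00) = -41.13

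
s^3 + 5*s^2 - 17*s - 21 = (s - 3)*(s + 1)*(s + 7)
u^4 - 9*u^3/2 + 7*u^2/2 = u^2*(u - 7/2)*(u - 1)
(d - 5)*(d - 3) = d^2 - 8*d + 15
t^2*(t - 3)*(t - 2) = t^4 - 5*t^3 + 6*t^2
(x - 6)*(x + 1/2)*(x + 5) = x^3 - x^2/2 - 61*x/2 - 15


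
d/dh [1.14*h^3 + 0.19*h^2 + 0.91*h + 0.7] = 3.42*h^2 + 0.38*h + 0.91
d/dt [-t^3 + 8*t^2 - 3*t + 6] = -3*t^2 + 16*t - 3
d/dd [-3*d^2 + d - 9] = 1 - 6*d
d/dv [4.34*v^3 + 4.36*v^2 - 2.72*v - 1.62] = 13.02*v^2 + 8.72*v - 2.72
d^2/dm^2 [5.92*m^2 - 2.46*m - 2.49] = 11.8400000000000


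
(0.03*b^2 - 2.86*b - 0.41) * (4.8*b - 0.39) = 0.144*b^3 - 13.7397*b^2 - 0.8526*b + 0.1599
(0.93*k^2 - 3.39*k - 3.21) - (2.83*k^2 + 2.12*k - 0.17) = -1.9*k^2 - 5.51*k - 3.04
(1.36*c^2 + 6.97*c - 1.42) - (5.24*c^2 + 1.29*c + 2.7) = -3.88*c^2 + 5.68*c - 4.12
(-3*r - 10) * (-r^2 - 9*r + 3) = 3*r^3 + 37*r^2 + 81*r - 30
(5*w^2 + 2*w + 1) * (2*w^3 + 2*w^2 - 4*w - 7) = 10*w^5 + 14*w^4 - 14*w^3 - 41*w^2 - 18*w - 7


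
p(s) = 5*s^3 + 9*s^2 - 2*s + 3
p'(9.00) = 1375.00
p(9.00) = 4359.00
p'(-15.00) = 3103.00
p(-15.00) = -14817.00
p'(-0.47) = -7.15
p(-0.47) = 5.41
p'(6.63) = 776.69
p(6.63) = 1842.52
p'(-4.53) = 224.27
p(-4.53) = -268.05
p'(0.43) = 8.51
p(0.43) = 4.20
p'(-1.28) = -0.46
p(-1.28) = 9.82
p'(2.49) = 135.82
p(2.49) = 131.01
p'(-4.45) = 214.94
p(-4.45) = -250.48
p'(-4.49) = 219.58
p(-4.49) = -259.17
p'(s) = 15*s^2 + 18*s - 2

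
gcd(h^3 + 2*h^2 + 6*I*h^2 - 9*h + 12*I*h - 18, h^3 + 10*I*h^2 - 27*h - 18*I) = h + 3*I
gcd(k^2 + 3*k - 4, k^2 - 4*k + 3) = k - 1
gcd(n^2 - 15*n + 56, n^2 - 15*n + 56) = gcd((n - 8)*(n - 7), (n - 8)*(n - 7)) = n^2 - 15*n + 56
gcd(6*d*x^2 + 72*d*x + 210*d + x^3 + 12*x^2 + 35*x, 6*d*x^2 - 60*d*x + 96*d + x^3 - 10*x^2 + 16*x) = 6*d + x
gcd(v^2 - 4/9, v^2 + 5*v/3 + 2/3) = v + 2/3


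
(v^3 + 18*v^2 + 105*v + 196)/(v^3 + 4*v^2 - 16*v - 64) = (v^2 + 14*v + 49)/(v^2 - 16)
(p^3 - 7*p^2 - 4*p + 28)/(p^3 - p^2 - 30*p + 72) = (p^3 - 7*p^2 - 4*p + 28)/(p^3 - p^2 - 30*p + 72)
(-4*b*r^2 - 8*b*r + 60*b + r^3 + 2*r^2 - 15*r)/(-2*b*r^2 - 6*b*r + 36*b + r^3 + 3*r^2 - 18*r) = (-4*b*r - 20*b + r^2 + 5*r)/(-2*b*r - 12*b + r^2 + 6*r)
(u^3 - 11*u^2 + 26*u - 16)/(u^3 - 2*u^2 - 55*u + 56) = (u - 2)/(u + 7)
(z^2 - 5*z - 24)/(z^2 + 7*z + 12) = (z - 8)/(z + 4)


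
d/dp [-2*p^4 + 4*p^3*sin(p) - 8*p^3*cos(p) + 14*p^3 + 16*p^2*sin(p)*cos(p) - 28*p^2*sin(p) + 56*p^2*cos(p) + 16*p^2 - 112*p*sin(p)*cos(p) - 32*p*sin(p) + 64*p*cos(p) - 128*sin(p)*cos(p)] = 8*p^3*sin(p) + 4*p^3*cos(p) - 8*p^3 - 44*p^2*sin(p) - 52*p^2*cos(p) + 16*p^2*cos(2*p) + 42*p^2 - 120*p*sin(p) + 16*p*sin(2*p) + 80*p*cos(p) - 112*p*cos(2*p) + 32*p - 32*sin(p) - 56*sin(2*p) + 64*cos(p) - 128*cos(2*p)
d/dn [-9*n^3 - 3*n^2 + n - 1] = -27*n^2 - 6*n + 1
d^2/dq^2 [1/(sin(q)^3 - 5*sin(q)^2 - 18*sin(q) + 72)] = (-9*sin(q)^6 + 55*sin(q)^5 - 52*sin(q)^4 + 298*sin(q)^3 - 1722*sin(q)^2 - 1188*sin(q) + 1368)/(sin(q)^3 - 5*sin(q)^2 - 18*sin(q) + 72)^3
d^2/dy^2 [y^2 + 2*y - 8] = 2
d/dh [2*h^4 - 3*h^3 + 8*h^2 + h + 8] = 8*h^3 - 9*h^2 + 16*h + 1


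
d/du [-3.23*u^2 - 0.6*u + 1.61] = -6.46*u - 0.6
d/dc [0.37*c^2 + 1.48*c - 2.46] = 0.74*c + 1.48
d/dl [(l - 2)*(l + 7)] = 2*l + 5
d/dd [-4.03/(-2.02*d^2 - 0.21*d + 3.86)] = (-16.2812*d - 0.8463)/(2.02*d^2 + 0.21*d - 3.86)^2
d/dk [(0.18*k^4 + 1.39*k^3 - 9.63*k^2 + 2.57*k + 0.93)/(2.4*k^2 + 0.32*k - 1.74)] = (0.864*k^5 + 3.5088*k^4 - 0.363199999999999*k^3 - 16.5054*k^2 + 29.0484*k - 4.7694)/(5.76*k^4 + 1.536*k^3 - 8.2496*k^2 - 1.1136*k + 3.0276)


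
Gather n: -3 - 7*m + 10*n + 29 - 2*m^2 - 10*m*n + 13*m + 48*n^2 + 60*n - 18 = -2*m^2 + 6*m + 48*n^2 + n*(70 - 10*m) + 8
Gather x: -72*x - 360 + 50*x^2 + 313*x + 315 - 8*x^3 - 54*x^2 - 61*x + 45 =-8*x^3 - 4*x^2 + 180*x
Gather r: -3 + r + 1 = r - 2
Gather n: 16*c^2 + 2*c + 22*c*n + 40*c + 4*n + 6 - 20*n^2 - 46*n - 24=16*c^2 + 42*c - 20*n^2 + n*(22*c - 42) - 18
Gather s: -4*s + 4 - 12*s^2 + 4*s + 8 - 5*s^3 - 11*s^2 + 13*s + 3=-5*s^3 - 23*s^2 + 13*s + 15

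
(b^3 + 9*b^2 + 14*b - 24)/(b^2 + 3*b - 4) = b + 6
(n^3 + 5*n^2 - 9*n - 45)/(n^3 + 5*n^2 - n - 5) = (n^2 - 9)/(n^2 - 1)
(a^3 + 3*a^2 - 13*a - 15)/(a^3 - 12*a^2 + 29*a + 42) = (a^2 + 2*a - 15)/(a^2 - 13*a + 42)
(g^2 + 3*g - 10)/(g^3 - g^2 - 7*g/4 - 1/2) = 4*(g + 5)/(4*g^2 + 4*g + 1)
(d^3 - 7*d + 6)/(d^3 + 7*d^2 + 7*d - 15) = (d - 2)/(d + 5)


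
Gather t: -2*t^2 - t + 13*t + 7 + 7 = -2*t^2 + 12*t + 14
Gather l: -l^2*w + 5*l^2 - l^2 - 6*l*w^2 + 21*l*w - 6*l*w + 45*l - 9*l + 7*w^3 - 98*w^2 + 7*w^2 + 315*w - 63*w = l^2*(4 - w) + l*(-6*w^2 + 15*w + 36) + 7*w^3 - 91*w^2 + 252*w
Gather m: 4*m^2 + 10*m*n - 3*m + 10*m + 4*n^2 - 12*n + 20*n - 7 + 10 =4*m^2 + m*(10*n + 7) + 4*n^2 + 8*n + 3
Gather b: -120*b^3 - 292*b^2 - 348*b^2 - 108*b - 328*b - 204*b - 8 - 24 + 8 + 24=-120*b^3 - 640*b^2 - 640*b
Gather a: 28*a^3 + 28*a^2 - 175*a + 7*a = 28*a^3 + 28*a^2 - 168*a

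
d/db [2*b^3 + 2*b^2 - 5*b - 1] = 6*b^2 + 4*b - 5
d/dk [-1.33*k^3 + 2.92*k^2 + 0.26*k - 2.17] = -3.99*k^2 + 5.84*k + 0.26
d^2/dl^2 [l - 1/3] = 0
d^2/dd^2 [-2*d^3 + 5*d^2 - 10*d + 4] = 10 - 12*d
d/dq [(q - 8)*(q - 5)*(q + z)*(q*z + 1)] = z*(q - 8)*(q - 5)*(q + z) + (q - 8)*(q - 5)*(q*z + 1) + (q - 8)*(q + z)*(q*z + 1) + (q - 5)*(q + z)*(q*z + 1)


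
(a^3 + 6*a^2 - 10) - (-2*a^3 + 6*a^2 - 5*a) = 3*a^3 + 5*a - 10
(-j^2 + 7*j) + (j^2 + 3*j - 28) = 10*j - 28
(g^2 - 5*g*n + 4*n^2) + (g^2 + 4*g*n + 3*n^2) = 2*g^2 - g*n + 7*n^2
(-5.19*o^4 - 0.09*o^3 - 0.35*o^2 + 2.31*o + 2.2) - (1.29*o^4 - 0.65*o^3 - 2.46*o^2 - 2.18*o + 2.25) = -6.48*o^4 + 0.56*o^3 + 2.11*o^2 + 4.49*o - 0.0499999999999998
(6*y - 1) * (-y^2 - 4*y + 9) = -6*y^3 - 23*y^2 + 58*y - 9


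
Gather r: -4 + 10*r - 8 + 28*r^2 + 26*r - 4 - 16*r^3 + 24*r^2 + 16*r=-16*r^3 + 52*r^2 + 52*r - 16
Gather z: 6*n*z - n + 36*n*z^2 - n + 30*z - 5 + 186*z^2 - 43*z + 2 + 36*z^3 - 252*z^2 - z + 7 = -2*n + 36*z^3 + z^2*(36*n - 66) + z*(6*n - 14) + 4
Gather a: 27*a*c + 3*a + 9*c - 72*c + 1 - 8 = a*(27*c + 3) - 63*c - 7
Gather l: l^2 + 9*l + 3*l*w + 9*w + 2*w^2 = l^2 + l*(3*w + 9) + 2*w^2 + 9*w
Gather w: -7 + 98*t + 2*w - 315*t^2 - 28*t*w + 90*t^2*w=-315*t^2 + 98*t + w*(90*t^2 - 28*t + 2) - 7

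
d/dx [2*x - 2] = 2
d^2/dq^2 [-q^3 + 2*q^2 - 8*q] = 4 - 6*q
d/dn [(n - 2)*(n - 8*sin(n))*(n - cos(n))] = (2 - n)*(n - cos(n))*(8*cos(n) - 1) + (n - 2)*(n - 8*sin(n))*(sin(n) + 1) + (n - 8*sin(n))*(n - cos(n))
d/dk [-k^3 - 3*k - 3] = -3*k^2 - 3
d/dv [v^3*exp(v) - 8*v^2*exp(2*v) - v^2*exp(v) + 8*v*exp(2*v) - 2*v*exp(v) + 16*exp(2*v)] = (v^3 - 16*v^2*exp(v) + 2*v^2 - 4*v + 40*exp(v) - 2)*exp(v)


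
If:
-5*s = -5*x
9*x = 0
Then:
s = 0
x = 0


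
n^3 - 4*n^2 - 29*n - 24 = (n - 8)*(n + 1)*(n + 3)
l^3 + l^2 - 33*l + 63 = (l - 3)^2*(l + 7)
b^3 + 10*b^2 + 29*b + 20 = (b + 1)*(b + 4)*(b + 5)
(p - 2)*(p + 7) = p^2 + 5*p - 14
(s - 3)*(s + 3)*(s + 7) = s^3 + 7*s^2 - 9*s - 63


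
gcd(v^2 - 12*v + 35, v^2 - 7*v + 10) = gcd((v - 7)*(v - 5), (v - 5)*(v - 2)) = v - 5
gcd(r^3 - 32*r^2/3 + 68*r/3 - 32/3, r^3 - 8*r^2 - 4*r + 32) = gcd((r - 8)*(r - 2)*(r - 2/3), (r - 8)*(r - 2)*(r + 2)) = r^2 - 10*r + 16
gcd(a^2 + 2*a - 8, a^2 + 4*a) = a + 4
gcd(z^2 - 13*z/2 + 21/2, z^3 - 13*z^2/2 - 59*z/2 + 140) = z - 7/2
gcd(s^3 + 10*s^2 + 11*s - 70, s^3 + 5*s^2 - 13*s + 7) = s + 7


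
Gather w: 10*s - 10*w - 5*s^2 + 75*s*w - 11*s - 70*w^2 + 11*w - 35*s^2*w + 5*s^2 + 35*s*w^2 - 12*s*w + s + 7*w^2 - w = w^2*(35*s - 63) + w*(-35*s^2 + 63*s)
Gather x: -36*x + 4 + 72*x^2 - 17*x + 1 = 72*x^2 - 53*x + 5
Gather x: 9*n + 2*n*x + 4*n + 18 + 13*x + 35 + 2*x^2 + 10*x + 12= 13*n + 2*x^2 + x*(2*n + 23) + 65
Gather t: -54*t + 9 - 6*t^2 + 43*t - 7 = -6*t^2 - 11*t + 2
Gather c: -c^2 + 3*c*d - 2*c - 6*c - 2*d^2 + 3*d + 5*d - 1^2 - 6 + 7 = -c^2 + c*(3*d - 8) - 2*d^2 + 8*d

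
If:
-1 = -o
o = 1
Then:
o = 1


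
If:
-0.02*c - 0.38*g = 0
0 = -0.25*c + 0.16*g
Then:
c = 0.00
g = 0.00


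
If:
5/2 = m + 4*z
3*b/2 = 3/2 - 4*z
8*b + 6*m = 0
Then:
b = -6/17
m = 8/17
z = 69/136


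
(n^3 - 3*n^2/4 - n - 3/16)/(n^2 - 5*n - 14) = (-n^3 + 3*n^2/4 + n + 3/16)/(-n^2 + 5*n + 14)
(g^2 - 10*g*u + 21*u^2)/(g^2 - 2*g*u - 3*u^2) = (g - 7*u)/(g + u)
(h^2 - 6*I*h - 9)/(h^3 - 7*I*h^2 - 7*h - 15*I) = (h - 3*I)/(h^2 - 4*I*h + 5)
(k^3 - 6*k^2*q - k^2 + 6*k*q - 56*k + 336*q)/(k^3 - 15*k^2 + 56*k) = (k^2 - 6*k*q + 7*k - 42*q)/(k*(k - 7))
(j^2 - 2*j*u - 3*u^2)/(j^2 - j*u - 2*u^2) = (-j + 3*u)/(-j + 2*u)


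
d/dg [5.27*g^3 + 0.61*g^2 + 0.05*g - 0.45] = 15.81*g^2 + 1.22*g + 0.05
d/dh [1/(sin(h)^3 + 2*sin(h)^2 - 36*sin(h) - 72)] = (-3*sin(h)^2 - 4*sin(h) + 36)*cos(h)/(sin(h)^3 + 2*sin(h)^2 - 36*sin(h) - 72)^2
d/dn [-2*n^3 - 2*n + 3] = -6*n^2 - 2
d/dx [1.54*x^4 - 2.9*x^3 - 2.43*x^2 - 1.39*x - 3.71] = 6.16*x^3 - 8.7*x^2 - 4.86*x - 1.39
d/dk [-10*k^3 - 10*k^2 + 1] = 10*k*(-3*k - 2)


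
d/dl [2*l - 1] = 2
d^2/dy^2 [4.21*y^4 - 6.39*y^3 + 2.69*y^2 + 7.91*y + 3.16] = 50.52*y^2 - 38.34*y + 5.38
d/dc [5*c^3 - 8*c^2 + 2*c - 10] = 15*c^2 - 16*c + 2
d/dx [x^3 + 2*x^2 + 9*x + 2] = 3*x^2 + 4*x + 9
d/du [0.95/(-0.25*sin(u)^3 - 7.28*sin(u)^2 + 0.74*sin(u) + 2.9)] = (0.7125*sin(u)^2 + 13.832*sin(u) - 0.703)*cos(u)/(0.25*sin(u)^3 + 7.28*sin(u)^2 - 0.74*sin(u) - 2.9)^2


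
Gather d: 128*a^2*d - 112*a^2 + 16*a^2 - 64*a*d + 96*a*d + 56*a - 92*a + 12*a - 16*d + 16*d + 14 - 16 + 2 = -96*a^2 - 24*a + d*(128*a^2 + 32*a)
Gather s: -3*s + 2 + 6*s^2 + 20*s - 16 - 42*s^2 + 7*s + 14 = -36*s^2 + 24*s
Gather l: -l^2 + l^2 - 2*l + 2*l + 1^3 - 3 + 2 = 0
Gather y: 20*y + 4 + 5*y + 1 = 25*y + 5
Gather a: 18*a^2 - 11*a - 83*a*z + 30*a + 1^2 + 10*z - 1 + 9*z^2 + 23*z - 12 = 18*a^2 + a*(19 - 83*z) + 9*z^2 + 33*z - 12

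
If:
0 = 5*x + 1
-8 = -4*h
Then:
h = 2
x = -1/5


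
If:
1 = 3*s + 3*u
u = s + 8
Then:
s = -23/6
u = 25/6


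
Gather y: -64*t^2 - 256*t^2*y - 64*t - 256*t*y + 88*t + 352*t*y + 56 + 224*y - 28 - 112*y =-64*t^2 + 24*t + y*(-256*t^2 + 96*t + 112) + 28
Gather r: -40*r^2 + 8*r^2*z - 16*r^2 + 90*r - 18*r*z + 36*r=r^2*(8*z - 56) + r*(126 - 18*z)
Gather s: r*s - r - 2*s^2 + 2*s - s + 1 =-r - 2*s^2 + s*(r + 1) + 1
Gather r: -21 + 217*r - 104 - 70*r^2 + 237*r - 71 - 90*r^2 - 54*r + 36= -160*r^2 + 400*r - 160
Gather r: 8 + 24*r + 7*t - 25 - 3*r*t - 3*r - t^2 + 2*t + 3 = r*(21 - 3*t) - t^2 + 9*t - 14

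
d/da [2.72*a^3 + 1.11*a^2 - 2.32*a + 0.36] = 8.16*a^2 + 2.22*a - 2.32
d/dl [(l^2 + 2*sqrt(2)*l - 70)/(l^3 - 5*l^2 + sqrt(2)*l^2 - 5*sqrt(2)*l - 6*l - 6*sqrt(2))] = (-2*(l + sqrt(2))*(-l^3 - sqrt(2)*l^2 + 5*l^2 + 6*l + 5*sqrt(2)*l + 6*sqrt(2)) + (l^2 + 2*sqrt(2)*l - 70)*(-3*l^2 - 2*sqrt(2)*l + 10*l + 6 + 5*sqrt(2)))/(-l^3 - sqrt(2)*l^2 + 5*l^2 + 6*l + 5*sqrt(2)*l + 6*sqrt(2))^2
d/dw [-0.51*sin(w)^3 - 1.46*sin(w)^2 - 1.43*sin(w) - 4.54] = (-2.92*sin(w) + 0.765*cos(2*w) - 2.195)*cos(w)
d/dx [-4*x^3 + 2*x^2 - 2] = 4*x*(1 - 3*x)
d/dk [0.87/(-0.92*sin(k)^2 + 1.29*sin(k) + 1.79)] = (1.6008*sin(k) - 1.1223)*cos(k)/(-0.92*sin(k)^2 + 1.29*sin(k) + 1.79)^2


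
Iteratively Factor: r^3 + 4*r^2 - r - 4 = (r + 1)*(r^2 + 3*r - 4) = (r + 1)*(r + 4)*(r - 1)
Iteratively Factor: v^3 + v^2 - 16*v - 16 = (v + 1)*(v^2 - 16) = (v + 1)*(v + 4)*(v - 4)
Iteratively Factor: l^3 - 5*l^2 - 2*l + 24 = (l - 4)*(l^2 - l - 6) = (l - 4)*(l + 2)*(l - 3)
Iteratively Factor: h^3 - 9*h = (h + 3)*(h^2 - 3*h) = (h - 3)*(h + 3)*(h)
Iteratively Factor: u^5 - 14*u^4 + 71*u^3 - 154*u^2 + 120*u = (u - 4)*(u^4 - 10*u^3 + 31*u^2 - 30*u) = (u - 5)*(u - 4)*(u^3 - 5*u^2 + 6*u) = u*(u - 5)*(u - 4)*(u^2 - 5*u + 6) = u*(u - 5)*(u - 4)*(u - 3)*(u - 2)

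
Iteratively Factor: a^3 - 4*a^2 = (a)*(a^2 - 4*a) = a^2*(a - 4)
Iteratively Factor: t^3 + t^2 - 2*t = (t - 1)*(t^2 + 2*t) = t*(t - 1)*(t + 2)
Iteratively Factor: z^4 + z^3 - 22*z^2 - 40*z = (z + 4)*(z^3 - 3*z^2 - 10*z) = (z - 5)*(z + 4)*(z^2 + 2*z) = (z - 5)*(z + 2)*(z + 4)*(z)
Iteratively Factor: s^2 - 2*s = (s - 2)*(s)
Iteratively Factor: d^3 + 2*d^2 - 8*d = (d + 4)*(d^2 - 2*d) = (d - 2)*(d + 4)*(d)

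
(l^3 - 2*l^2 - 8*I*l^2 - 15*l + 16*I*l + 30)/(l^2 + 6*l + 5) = (l^3 + l^2*(-2 - 8*I) + l*(-15 + 16*I) + 30)/(l^2 + 6*l + 5)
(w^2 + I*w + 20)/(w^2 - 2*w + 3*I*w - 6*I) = (w^2 + I*w + 20)/(w^2 + w*(-2 + 3*I) - 6*I)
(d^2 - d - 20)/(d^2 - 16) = (d - 5)/(d - 4)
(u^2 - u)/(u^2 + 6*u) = (u - 1)/(u + 6)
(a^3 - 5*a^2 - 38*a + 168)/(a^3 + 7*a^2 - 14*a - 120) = (a - 7)/(a + 5)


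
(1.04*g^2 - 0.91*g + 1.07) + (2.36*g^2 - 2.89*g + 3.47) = 3.4*g^2 - 3.8*g + 4.54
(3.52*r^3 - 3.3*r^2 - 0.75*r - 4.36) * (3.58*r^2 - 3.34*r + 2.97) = 12.6016*r^5 - 23.5708*r^4 + 18.7914*r^3 - 22.9048*r^2 + 12.3349*r - 12.9492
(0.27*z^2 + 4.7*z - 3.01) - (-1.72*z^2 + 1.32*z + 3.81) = 1.99*z^2 + 3.38*z - 6.82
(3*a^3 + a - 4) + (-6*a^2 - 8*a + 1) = 3*a^3 - 6*a^2 - 7*a - 3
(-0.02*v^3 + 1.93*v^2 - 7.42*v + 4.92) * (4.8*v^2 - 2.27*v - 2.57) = -0.096*v^5 + 9.3094*v^4 - 39.9457*v^3 + 35.4993*v^2 + 7.901*v - 12.6444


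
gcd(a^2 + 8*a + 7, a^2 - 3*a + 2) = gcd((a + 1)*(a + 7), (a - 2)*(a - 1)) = 1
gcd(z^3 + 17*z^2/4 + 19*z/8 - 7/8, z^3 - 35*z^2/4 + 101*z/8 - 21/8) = z - 1/4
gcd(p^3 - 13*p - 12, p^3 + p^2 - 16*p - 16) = p^2 - 3*p - 4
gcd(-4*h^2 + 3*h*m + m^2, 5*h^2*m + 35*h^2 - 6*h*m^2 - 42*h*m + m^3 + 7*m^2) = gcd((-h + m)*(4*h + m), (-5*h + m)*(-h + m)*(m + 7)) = h - m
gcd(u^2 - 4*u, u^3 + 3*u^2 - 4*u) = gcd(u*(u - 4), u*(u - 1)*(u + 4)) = u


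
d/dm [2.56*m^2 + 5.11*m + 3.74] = 5.12*m + 5.11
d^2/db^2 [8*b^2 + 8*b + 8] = 16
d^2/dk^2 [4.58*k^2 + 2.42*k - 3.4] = 9.16000000000000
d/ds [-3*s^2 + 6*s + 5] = 6 - 6*s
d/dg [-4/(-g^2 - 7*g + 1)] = 4*(-2*g - 7)/(g^2 + 7*g - 1)^2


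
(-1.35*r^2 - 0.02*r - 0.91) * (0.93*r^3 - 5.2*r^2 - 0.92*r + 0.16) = -1.2555*r^5 + 7.0014*r^4 + 0.4997*r^3 + 4.5344*r^2 + 0.834*r - 0.1456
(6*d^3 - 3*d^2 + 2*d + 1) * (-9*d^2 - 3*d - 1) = -54*d^5 + 9*d^4 - 15*d^3 - 12*d^2 - 5*d - 1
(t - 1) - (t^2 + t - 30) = 29 - t^2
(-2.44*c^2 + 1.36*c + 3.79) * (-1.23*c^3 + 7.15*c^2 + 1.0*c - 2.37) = 3.0012*c^5 - 19.1188*c^4 + 2.6223*c^3 + 34.2413*c^2 + 0.5668*c - 8.9823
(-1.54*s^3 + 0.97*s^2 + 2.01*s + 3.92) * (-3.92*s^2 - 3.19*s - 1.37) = 6.0368*s^5 + 1.1102*s^4 - 8.8637*s^3 - 23.1072*s^2 - 15.2585*s - 5.3704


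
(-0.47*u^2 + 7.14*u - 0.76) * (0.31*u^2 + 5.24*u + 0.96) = -0.1457*u^4 - 0.2494*u^3 + 36.7268*u^2 + 2.872*u - 0.7296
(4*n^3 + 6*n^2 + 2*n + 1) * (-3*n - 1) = -12*n^4 - 22*n^3 - 12*n^2 - 5*n - 1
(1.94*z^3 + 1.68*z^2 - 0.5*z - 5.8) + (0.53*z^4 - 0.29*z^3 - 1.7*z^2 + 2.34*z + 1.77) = 0.53*z^4 + 1.65*z^3 - 0.02*z^2 + 1.84*z - 4.03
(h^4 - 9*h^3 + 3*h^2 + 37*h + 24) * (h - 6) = h^5 - 15*h^4 + 57*h^3 + 19*h^2 - 198*h - 144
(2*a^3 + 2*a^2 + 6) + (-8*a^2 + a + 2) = 2*a^3 - 6*a^2 + a + 8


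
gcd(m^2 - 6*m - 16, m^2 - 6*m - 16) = m^2 - 6*m - 16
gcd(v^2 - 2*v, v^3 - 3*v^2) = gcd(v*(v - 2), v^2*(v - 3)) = v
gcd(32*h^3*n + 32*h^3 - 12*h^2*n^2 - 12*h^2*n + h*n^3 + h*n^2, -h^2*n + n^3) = 1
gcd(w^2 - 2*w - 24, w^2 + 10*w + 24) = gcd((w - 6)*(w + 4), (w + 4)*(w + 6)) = w + 4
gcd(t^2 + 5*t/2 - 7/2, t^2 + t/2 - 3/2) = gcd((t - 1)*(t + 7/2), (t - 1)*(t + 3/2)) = t - 1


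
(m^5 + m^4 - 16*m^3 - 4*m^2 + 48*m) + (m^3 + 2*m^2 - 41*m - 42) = m^5 + m^4 - 15*m^3 - 2*m^2 + 7*m - 42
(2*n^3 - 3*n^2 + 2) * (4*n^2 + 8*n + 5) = 8*n^5 + 4*n^4 - 14*n^3 - 7*n^2 + 16*n + 10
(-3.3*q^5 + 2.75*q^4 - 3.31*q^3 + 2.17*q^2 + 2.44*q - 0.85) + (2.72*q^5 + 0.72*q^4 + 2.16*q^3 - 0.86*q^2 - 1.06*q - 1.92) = -0.58*q^5 + 3.47*q^4 - 1.15*q^3 + 1.31*q^2 + 1.38*q - 2.77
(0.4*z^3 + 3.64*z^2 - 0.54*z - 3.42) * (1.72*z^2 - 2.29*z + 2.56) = 0.688*z^5 + 5.3448*z^4 - 8.2404*z^3 + 4.6726*z^2 + 6.4494*z - 8.7552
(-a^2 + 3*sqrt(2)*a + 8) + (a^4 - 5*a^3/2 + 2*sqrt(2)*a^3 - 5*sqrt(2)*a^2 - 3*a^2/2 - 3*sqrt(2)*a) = a^4 - 5*a^3/2 + 2*sqrt(2)*a^3 - 5*sqrt(2)*a^2 - 5*a^2/2 + 8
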